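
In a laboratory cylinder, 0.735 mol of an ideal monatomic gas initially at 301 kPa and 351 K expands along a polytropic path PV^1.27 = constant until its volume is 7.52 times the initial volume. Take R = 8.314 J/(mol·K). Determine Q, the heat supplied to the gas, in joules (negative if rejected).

V₁ = nRT₁/P₁ = 0.735×8.314×351/301 = 7.13 L.
Polytropic n=1.27: T₂ = T₁(V₁/V₂)^(n−1) = 351×(0.133)^0.27 = 204 K; P₂ = P₁(V₁/V₂)^n = 23.2 kPa.
W = (P₁V₁−P₂V₂)/(n−1) = (301×7.13−23.2×53.6)/0.27 = 3340 J.
ΔU = nCvΔT = 0.735×12.5×(204−351) = -1350 J.
Q = ΔU + W = 1990 J.

1990 J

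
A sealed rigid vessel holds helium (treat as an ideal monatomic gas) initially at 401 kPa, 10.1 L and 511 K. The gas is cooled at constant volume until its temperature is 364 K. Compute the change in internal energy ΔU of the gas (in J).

-1750 J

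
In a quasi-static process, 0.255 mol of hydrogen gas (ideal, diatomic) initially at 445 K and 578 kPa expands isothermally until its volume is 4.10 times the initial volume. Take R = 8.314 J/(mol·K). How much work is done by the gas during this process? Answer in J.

1330 J

V₁ = nRT₁/P₁ = 0.255×8.314×445/578 = 1.63 L.
Isothermal: T stays 445 K; PV = const ⇒ V₂ = 6.69 L, P₂ = 141 kPa.
W = nRT ln(V₂/V₁) = 0.255×8.314×445×ln(4.10) = 1330 J.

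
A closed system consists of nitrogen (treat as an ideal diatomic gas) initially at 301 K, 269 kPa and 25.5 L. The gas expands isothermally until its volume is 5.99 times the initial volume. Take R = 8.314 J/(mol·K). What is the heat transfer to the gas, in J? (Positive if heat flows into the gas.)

n = P₁V₁/(RT₁) = 269×25.5/(8.314×301) = 2.74 mol.
Isothermal: T stays 301 K; PV = const ⇒ V₂ = 153 L, P₂ = 44.9 kPa.
ΔU = 0 (ideal gas, T constant).
W = nRT ln(V₂/V₁) = 2.74×8.314×301×ln(5.99) = 12300 J.
Q = ΔU + W = 12300 J.

12300 J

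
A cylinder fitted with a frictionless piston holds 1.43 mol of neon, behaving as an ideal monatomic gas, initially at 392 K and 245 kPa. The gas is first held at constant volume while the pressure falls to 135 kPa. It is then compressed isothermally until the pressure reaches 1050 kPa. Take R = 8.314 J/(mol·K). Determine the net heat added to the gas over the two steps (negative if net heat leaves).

V₁ = nRT₁/P₁ = 1.43×8.314×392/245 = 19.0 L.
Step 1 — Isochoric: V stays 19.0 L; P/T = const ⇒ T₂ = 216 K, P₂ = 135 kPa.
W = 0 (no volume change).
ΔU = nCvΔT = 1.43×12.5×(216−392) = -3140 J.
Q = ΔU = -3140 J.
State after step 1: P = 135 kPa, V = 19.0 L, T = 216 K.
Step 2 — Isothermal: T stays 216 K; PV = const ⇒ V₂ = 2.45 L, P₂ = 1050 kPa.
ΔU = 0 (ideal gas, T constant).
W = nRT ln(V₂/V₁) = 1.43×8.314×216×ln(0.129) = -5270 J.
Q = ΔU + W = -5270 J.
Net over both steps: W = -5270 J, Q = -8410 J, ΔU = -3140 J.

-8410 J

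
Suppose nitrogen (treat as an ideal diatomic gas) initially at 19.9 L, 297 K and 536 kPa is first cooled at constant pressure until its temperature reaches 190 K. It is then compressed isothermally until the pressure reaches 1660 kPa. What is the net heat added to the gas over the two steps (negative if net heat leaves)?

-21200 J

n = P₁V₁/(RT₁) = 536×19.9/(8.314×297) = 4.32 mol.
Step 1 — Isobaric: P stays 536 kPa; V/T = const ⇒ T₂ = 190 K, V₂ = 12.7 L.
W = PΔV = 536×(12.7−19.9) kPa·L = -3840 J.
ΔU = nCvΔT = 4.32×20.8×(190−297) = -9610 J.
Q = ΔU + W = nCpΔT = -13400 J.
State after step 1: P = 536 kPa, V = 12.7 L, T = 190 K.
Step 2 — Isothermal: T stays 190 K; PV = const ⇒ V₂ = 4.11 L, P₂ = 1660 kPa.
ΔU = 0 (ideal gas, T constant).
W = nRT ln(V₂/V₁) = 4.32×8.314×190×ln(0.323) = -7710 J.
Q = ΔU + W = -7710 J.
Net over both steps: W = -11600 J, Q = -21200 J, ΔU = -9610 J.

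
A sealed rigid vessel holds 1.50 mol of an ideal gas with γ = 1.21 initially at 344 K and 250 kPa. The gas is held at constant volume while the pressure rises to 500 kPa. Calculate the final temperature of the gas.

V₁ = nRT₁/P₁ = 1.50×8.314×344/250 = 17.2 L.
Isochoric: V stays 17.2 L; P/T = const ⇒ T₂ = 688 K, P₂ = 500 kPa.

688 K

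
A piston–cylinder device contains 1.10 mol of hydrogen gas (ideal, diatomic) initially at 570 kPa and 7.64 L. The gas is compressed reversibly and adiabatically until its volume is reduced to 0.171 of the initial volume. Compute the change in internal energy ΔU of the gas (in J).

11200 J

T₁ = P₁V₁/(nR) = 570×7.64/(1.10×8.314) = 476 K.
Adiabatic: TV^(γ−1) = const ⇒ T₂ = 476×(5.85)^0.400 = 965 K; PV^γ = const ⇒ P₂ = 6760 kPa.
For an ideal gas ΔU = nCvΔT with Cv = (5/2)R = 20.8 J/(mol·K).
ΔU = 1.10×20.8×(965−476) = 11200 J.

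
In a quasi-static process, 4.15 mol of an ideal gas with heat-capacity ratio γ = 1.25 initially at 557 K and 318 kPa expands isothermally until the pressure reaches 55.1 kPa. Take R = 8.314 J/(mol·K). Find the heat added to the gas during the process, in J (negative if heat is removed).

33700 J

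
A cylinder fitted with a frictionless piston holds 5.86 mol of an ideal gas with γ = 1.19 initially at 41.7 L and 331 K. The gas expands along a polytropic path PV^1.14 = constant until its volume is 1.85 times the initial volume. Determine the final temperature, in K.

P₁ = nRT₁/V₁ = 5.86×8.314×331/41.7 = 387 kPa.
Polytropic n=1.14: T₂ = T₁(V₁/V₂)^(n−1) = 331×(0.541)^0.14 = 304 K; P₂ = P₁(V₁/V₂)^n = 192 kPa.

304 K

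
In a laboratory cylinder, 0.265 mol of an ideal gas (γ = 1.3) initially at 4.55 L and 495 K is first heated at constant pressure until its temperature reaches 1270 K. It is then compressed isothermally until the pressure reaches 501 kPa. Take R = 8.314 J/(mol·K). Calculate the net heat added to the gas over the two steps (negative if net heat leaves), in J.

5340 J

P₁ = nRT₁/V₁ = 0.265×8.314×495/4.55 = 240 kPa.
Step 1 — Isobaric: P stays 240 kPa; V/T = const ⇒ T₂ = 1270 K, V₂ = 11.7 L.
W = PΔV = 240×(11.7−4.55) kPa·L = 1710 J.
ΔU = nCvΔT = 0.265×27.7×(1270−495) = 5690 J.
Q = ΔU + W = nCpΔT = 7400 J.
State after step 1: P = 240 kPa, V = 11.7 L, T = 1270 K.
Step 2 — Isothermal: T stays 1270 K; PV = const ⇒ V₂ = 5.58 L, P₂ = 501 kPa.
ΔU = 0 (ideal gas, T constant).
W = nRT ln(V₂/V₁) = 0.265×8.314×1270×ln(0.478) = -2060 J.
Q = ΔU + W = -2060 J.
Net over both steps: W = -355 J, Q = 5340 J, ΔU = 5690 J.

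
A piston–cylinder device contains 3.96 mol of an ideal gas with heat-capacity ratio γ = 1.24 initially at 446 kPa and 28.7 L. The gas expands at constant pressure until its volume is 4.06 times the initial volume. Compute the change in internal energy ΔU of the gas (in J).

T₁ = P₁V₁/(nR) = 446×28.7/(3.96×8.314) = 389 K.
Isobaric: P stays 446 kPa; V/T = const ⇒ T₂ = 1580 K, V₂ = 117 L.
For an ideal gas ΔU = nCvΔT with Cv = R/(γ−1) = 34.6 J/(mol·K).
ΔU = 3.96×34.6×(1580−389) = 163000 J.

163000 J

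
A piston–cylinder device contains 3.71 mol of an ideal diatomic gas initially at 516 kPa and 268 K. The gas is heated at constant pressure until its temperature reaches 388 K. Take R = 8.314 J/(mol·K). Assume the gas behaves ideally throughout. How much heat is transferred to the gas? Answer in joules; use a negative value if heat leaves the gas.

V₁ = nRT₁/P₁ = 3.71×8.314×268/516 = 16.0 L.
Isobaric: P stays 516 kPa; V/T = const ⇒ T₂ = 388 K, V₂ = 23.2 L.
W = PΔV = 516×(23.2−16.0) kPa·L = 3700 J.
ΔU = nCvΔT = 3.71×20.8×(388−268) = 9250 J.
Q = ΔU + W = nCpΔT = 13000 J.

13000 J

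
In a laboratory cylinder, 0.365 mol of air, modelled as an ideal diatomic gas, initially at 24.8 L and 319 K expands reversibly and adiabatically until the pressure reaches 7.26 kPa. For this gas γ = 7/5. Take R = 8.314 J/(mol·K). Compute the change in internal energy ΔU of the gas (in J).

-923 J

P₁ = nRT₁/V₁ = 0.365×8.314×319/24.8 = 39.0 kPa.
Adiabatic: T₂/T₁ = (P₂/P₁)^((γ−1)/γ) ⇒ T₂ = 319×(0.186)^0.286 = 197 K; V₂ = 82.5 L.
For an ideal gas ΔU = nCvΔT with Cv = (5/2)R = 20.8 J/(mol·K).
ΔU = 0.365×20.8×(197−319) = -923 J.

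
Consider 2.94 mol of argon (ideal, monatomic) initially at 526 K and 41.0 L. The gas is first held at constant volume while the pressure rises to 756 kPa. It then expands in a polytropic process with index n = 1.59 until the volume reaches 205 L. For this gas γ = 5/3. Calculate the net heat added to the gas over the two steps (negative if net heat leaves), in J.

30900 J

P₁ = nRT₁/V₁ = 2.94×8.314×526/41.0 = 314 kPa.
Step 1 — Isochoric: V stays 41.0 L; P/T = const ⇒ T₂ = 1270 K, P₂ = 756 kPa.
W = 0 (no volume change).
ΔU = nCvΔT = 2.94×12.5×(1270−526) = 27200 J.
Q = ΔU = 27200 J.
State after step 1: P = 756 kPa, V = 41.0 L, T = 1270 K.
Step 2 — Polytropic n=1.59: T₂ = T₁(V₁/V₂)^(n−1) = 1270×(0.200)^0.59 = 491 K; P₂ = P₁(V₁/V₂)^n = 58.5 kPa.
W = (P₁V₁−P₂V₂)/(n−1) = (756×41.0−58.5×205)/0.59 = 32200 J.
ΔU = nCvΔT = 2.94×12.5×(491−1270) = -28500 J.
Q = ΔU + W = 3700 J.
Net over both steps: W = 32200 J, Q = 30900 J, ΔU = -1300 J.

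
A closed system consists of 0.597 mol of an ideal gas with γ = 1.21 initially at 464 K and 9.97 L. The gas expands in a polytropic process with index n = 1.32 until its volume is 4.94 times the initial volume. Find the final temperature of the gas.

278 K

P₁ = nRT₁/V₁ = 0.597×8.314×464/9.97 = 231 kPa.
Polytropic n=1.32: T₂ = T₁(V₁/V₂)^(n−1) = 464×(0.202)^0.32 = 278 K; P₂ = P₁(V₁/V₂)^n = 28.0 kPa.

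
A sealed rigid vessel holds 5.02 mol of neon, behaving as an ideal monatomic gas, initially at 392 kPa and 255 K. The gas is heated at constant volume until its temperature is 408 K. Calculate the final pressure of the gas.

627 kPa

V₁ = nRT₁/P₁ = 5.02×8.314×255/392 = 27.1 L.
Isochoric: V stays 27.1 L; P/T = const ⇒ T₂ = 408 K, P₂ = 627 kPa.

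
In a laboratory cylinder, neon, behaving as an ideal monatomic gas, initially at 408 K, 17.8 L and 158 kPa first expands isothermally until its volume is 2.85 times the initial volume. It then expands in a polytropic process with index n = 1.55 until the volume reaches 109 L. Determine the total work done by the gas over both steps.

n = P₁V₁/(RT₁) = 158×17.8/(8.314×408) = 0.829 mol.
Step 1 — Isothermal: T stays 408 K; PV = const ⇒ V₂ = 50.7 L, P₂ = 55.4 kPa.
ΔU = 0 (ideal gas, T constant).
W = nRT ln(V₂/V₁) = 0.829×8.314×408×ln(2.85) = 2950 J.
Q = ΔU + W = 2950 J.
State after step 1: P = 55.4 kPa, V = 50.7 L, T = 408 K.
Step 2 — Polytropic n=1.55: T₂ = T₁(V₁/V₂)^(n−1) = 408×(0.465)^0.55 = 268 K; P₂ = P₁(V₁/V₂)^n = 16.9 kPa.
W = (P₁V₁−P₂V₂)/(n−1) = (55.4×50.7−16.9×109)/0.55 = 1760 J.
ΔU = nCvΔT = 0.829×12.5×(268−408) = -1450 J.
Q = ΔU + W = 307 J.
Net over both steps: W = 4700 J, Q = 3250 J, ΔU = -1450 J.

4700 J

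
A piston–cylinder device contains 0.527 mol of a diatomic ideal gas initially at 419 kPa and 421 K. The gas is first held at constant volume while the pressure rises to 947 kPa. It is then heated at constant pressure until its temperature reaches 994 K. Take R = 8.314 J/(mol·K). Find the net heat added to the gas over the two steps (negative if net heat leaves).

V₁ = nRT₁/P₁ = 0.527×8.314×421/419 = 4.40 L.
Step 1 — Isochoric: V stays 4.40 L; P/T = const ⇒ T₂ = 952 K, P₂ = 947 kPa.
W = 0 (no volume change).
ΔU = nCvΔT = 0.527×20.8×(952−421) = 5810 J.
Q = ΔU = 5810 J.
State after step 1: P = 947 kPa, V = 4.40 L, T = 952 K.
Step 2 — Isobaric: P stays 947 kPa; V/T = const ⇒ T₂ = 994 K, V₂ = 4.60 L.
W = PΔV = 947×(4.60−4.40) kPa·L = 186 J.
ΔU = nCvΔT = 0.527×20.8×(994−952) = 465 J.
Q = ΔU + W = nCpΔT = 651 J.
Net over both steps: W = 186 J, Q = 6460 J, ΔU = 6280 J.

6460 J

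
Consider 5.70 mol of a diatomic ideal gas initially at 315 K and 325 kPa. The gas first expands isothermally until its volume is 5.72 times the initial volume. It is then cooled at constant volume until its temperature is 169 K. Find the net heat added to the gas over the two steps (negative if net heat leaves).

8740 J

V₁ = nRT₁/P₁ = 5.70×8.314×315/325 = 45.9 L.
Step 1 — Isothermal: T stays 315 K; PV = const ⇒ V₂ = 263 L, P₂ = 56.8 kPa.
ΔU = 0 (ideal gas, T constant).
W = nRT ln(V₂/V₁) = 5.70×8.314×315×ln(5.72) = 26000 J.
Q = ΔU + W = 26000 J.
State after step 1: P = 56.8 kPa, V = 263 L, T = 315 K.
Step 2 — Isochoric: V stays 263 L; P/T = const ⇒ T₂ = 169 K, P₂ = 30.5 kPa.
W = 0 (no volume change).
ΔU = nCvΔT = 5.70×20.8×(169−315) = -17300 J.
Q = ΔU = -17300 J.
Net over both steps: W = 26000 J, Q = 8740 J, ΔU = -17300 J.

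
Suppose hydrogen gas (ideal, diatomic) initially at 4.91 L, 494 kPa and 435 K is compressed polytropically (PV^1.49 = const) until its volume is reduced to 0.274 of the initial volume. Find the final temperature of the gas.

Polytropic n=1.49: T₂ = T₁(V₁/V₂)^(n−1) = 435×(3.65)^0.49 = 820 K; P₂ = P₁(V₁/V₂)^n = 3400 kPa.

820 K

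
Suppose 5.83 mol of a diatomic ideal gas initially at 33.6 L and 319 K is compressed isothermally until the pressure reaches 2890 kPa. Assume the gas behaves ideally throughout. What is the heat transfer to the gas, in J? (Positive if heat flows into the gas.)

-28400 J

P₁ = nRT₁/V₁ = 5.83×8.314×319/33.6 = 460 kPa.
Isothermal: T stays 319 K; PV = const ⇒ V₂ = 5.35 L, P₂ = 2890 kPa.
ΔU = 0 (ideal gas, T constant).
W = nRT ln(V₂/V₁) = 5.83×8.314×319×ln(0.159) = -28400 J.
Q = ΔU + W = -28400 J.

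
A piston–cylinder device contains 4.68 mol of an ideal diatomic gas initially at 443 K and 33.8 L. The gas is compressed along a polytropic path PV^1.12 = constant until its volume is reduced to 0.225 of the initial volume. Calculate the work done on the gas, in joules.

P₁ = nRT₁/V₁ = 4.68×8.314×443/33.8 = 510 kPa.
Polytropic n=1.12: T₂ = T₁(V₁/V₂)^(n−1) = 443×(4.44)^0.12 = 530 K; P₂ = P₁(V₁/V₂)^n = 2710 kPa.
W = (P₁V₁−P₂V₂)/(n−1) = (510×33.8−2710×7.60)/0.12 = -28200 J.
Work done on the gas = −W_by = 28200 J.

28200 J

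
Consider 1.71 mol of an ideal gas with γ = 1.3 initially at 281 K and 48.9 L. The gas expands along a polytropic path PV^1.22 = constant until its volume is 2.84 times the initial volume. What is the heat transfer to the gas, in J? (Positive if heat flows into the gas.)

994 J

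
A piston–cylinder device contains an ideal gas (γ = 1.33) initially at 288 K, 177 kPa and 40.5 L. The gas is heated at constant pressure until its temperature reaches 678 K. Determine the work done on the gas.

n = P₁V₁/(RT₁) = 177×40.5/(8.314×288) = 2.99 mol.
Isobaric: P stays 177 kPa; V/T = const ⇒ T₂ = 678 K, V₂ = 95.3 L.
W = PΔV = 177×(95.3−40.5) kPa·L = 9710 J.
Work done on the gas = −W_by = -9710 J.

-9710 J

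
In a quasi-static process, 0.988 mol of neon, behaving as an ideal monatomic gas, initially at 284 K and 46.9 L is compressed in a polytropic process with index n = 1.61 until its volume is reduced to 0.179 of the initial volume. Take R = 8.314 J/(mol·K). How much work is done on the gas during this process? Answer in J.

7100 J

P₁ = nRT₁/V₁ = 0.988×8.314×284/46.9 = 49.7 kPa.
Polytropic n=1.61: T₂ = T₁(V₁/V₂)^(n−1) = 284×(5.59)^0.61 = 811 K; P₂ = P₁(V₁/V₂)^n = 794 kPa.
W = (P₁V₁−P₂V₂)/(n−1) = (49.7×46.9−794×8.40)/0.61 = -7100 J.
Work done on the gas = −W_by = 7100 J.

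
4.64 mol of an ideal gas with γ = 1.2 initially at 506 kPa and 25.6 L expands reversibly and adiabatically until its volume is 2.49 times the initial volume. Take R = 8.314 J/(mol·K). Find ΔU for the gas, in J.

T₁ = P₁V₁/(nR) = 506×25.6/(4.64×8.314) = 336 K.
Adiabatic: TV^(γ−1) = const ⇒ T₂ = 336×(0.402)^0.200 = 280 K; PV^γ = const ⇒ P₂ = 169 kPa.
For an ideal gas ΔU = nCvΔT with Cv = R/(γ−1) = 41.6 J/(mol·K).
ΔU = 4.64×41.6×(280−336) = -10800 J.

-10800 J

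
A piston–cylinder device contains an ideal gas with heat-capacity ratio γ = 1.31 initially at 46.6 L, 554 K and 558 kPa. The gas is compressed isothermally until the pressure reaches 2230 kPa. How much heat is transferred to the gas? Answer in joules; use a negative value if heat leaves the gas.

-36000 J

n = P₁V₁/(RT₁) = 558×46.6/(8.314×554) = 5.65 mol.
Isothermal: T stays 554 K; PV = const ⇒ V₂ = 11.7 L, P₂ = 2230 kPa.
ΔU = 0 (ideal gas, T constant).
W = nRT ln(V₂/V₁) = 5.65×8.314×554×ln(0.250) = -36000 J.
Q = ΔU + W = -36000 J.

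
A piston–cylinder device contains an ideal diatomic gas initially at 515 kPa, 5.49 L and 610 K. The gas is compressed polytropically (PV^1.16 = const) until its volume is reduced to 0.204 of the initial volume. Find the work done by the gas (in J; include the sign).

-5120 J

n = P₁V₁/(RT₁) = 515×5.49/(8.314×610) = 0.557 mol.
Polytropic n=1.16: T₂ = T₁(V₁/V₂)^(n−1) = 610×(4.90)^0.16 = 787 K; P₂ = P₁(V₁/V₂)^n = 3260 kPa.
W = (P₁V₁−P₂V₂)/(n−1) = (515×5.49−3260×1.12)/0.16 = -5120 J.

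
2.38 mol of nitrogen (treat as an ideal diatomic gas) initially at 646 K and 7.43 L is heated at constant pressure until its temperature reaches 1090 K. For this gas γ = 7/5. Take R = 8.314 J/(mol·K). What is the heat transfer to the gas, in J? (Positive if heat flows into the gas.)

30700 J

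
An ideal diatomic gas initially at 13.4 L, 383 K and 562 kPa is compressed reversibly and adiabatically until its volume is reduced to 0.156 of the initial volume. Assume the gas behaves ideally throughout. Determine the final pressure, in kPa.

7570 kPa

Adiabatic: TV^(γ−1) = const ⇒ T₂ = 383×(6.41)^0.400 = 805 K; PV^γ = const ⇒ P₂ = 7570 kPa.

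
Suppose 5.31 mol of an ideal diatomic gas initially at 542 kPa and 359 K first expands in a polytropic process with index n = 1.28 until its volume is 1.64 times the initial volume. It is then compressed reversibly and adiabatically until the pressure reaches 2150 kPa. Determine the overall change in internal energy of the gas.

V₁ = nRT₁/P₁ = 5.31×8.314×359/542 = 29.2 L.
Step 1 — Polytropic n=1.28: T₂ = T₁(V₁/V₂)^(n−1) = 359×(0.610)^0.28 = 313 K; P₂ = P₁(V₁/V₂)^n = 288 kPa.
W = (P₁V₁−P₂V₂)/(n−1) = (542×29.2−288×48.0)/0.28 = 7320 J.
ΔU = nCvΔT = 5.31×20.8×(313−359) = -5130 J.
Q = ΔU + W = 2200 J.
State after step 1: P = 288 kPa, V = 48.0 L, T = 313 K.
Step 2 — Adiabatic: T₂/T₁ = (P₂/P₁)^((γ−1)/γ) ⇒ T₂ = 313×(7.47)^0.286 = 555 K; V₂ = 11.4 L.
ΔU = nCvΔT = 5.31×20.8×(555−313) = 26800 J.
Q = 0 for an adiabatic process, so W = −ΔU = -26800 J.
Net over both steps: W = -19500 J, Q = 2200 J, ΔU = 21700 J.

21700 J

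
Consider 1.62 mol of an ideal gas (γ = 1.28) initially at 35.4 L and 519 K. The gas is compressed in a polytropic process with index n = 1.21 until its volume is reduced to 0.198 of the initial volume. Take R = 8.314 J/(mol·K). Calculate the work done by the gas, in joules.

-13500 J

P₁ = nRT₁/V₁ = 1.62×8.314×519/35.4 = 197 kPa.
Polytropic n=1.21: T₂ = T₁(V₁/V₂)^(n−1) = 519×(5.05)^0.21 = 729 K; P₂ = P₁(V₁/V₂)^n = 1400 kPa.
W = (P₁V₁−P₂V₂)/(n−1) = (197×35.4−1400×7.01)/0.21 = -13500 J.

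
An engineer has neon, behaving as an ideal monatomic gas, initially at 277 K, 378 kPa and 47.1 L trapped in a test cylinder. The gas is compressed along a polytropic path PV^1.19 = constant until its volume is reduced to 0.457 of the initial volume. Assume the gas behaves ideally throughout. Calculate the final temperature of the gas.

321 K

Polytropic n=1.19: T₂ = T₁(V₁/V₂)^(n−1) = 277×(2.19)^0.19 = 321 K; P₂ = P₁(V₁/V₂)^n = 960 kPa.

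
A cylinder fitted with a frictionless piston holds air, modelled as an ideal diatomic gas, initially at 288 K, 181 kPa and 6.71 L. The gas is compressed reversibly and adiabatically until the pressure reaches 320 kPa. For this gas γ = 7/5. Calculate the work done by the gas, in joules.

-537 J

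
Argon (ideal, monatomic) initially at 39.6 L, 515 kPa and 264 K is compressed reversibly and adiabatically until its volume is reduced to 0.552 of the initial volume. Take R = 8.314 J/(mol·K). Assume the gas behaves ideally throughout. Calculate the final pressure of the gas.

1390 kPa

Adiabatic: TV^(γ−1) = const ⇒ T₂ = 264×(1.81)^0.667 = 392 K; PV^γ = const ⇒ P₂ = 1390 kPa.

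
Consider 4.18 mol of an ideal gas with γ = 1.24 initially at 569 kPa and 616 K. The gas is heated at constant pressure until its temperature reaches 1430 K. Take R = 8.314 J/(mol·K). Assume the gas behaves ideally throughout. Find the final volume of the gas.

87.3 L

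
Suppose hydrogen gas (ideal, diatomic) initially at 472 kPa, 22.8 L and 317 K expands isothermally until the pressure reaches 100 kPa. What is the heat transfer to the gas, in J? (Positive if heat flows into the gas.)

16700 J

n = P₁V₁/(RT₁) = 472×22.8/(8.314×317) = 4.08 mol.
Isothermal: T stays 317 K; PV = const ⇒ V₂ = 108 L, P₂ = 100 kPa.
ΔU = 0 (ideal gas, T constant).
W = nRT ln(V₂/V₁) = 4.08×8.314×317×ln(4.72) = 16700 J.
Q = ΔU + W = 16700 J.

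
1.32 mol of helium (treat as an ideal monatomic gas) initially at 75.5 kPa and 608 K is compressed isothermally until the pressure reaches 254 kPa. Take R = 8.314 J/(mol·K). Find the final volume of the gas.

V₁ = nRT₁/P₁ = 1.32×8.314×608/75.5 = 88.4 L.
Isothermal: T stays 608 K; PV = const ⇒ V₂ = 26.3 L, P₂ = 254 kPa.

26.3 L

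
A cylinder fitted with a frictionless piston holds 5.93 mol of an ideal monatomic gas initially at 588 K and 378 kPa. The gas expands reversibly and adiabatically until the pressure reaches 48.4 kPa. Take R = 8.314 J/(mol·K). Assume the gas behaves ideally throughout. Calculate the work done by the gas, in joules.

24400 J

V₁ = nRT₁/P₁ = 5.93×8.314×588/378 = 76.7 L.
Adiabatic: T₂/T₁ = (P₂/P₁)^((γ−1)/γ) ⇒ T₂ = 588×(0.128)^0.400 = 258 K; V₂ = 263 L.
ΔU = nCvΔT = 5.93×12.5×(258−588) = -24400 J.
Q = 0 for an adiabatic process, so W = −ΔU = 24400 J.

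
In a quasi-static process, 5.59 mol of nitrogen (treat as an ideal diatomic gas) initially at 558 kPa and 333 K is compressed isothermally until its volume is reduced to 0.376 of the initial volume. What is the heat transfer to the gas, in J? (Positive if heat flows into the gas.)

V₁ = nRT₁/P₁ = 5.59×8.314×333/558 = 27.7 L.
Isothermal: T stays 333 K; PV = const ⇒ V₂ = 10.4 L, P₂ = 1480 kPa.
ΔU = 0 (ideal gas, T constant).
W = nRT ln(V₂/V₁) = 5.59×8.314×333×ln(0.376) = -15100 J.
Q = ΔU + W = -15100 J.

-15100 J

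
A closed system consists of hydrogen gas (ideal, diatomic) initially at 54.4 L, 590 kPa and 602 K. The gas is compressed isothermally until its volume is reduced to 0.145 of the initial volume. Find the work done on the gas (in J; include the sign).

62000 J

n = P₁V₁/(RT₁) = 590×54.4/(8.314×602) = 6.41 mol.
Isothermal: T stays 602 K; PV = const ⇒ V₂ = 7.89 L, P₂ = 4070 kPa.
W = nRT ln(V₂/V₁) = 6.41×8.314×602×ln(0.145) = -62000 J.
Work done on the gas = −W_by = 62000 J.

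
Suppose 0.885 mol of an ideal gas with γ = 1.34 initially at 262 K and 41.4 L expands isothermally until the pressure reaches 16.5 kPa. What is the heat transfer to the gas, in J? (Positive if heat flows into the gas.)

P₁ = nRT₁/V₁ = 0.885×8.314×262/41.4 = 46.6 kPa.
Isothermal: T stays 262 K; PV = const ⇒ V₂ = 117 L, P₂ = 16.5 kPa.
ΔU = 0 (ideal gas, T constant).
W = nRT ln(V₂/V₁) = 0.885×8.314×262×ln(2.82) = 2000 J.
Q = ΔU + W = 2000 J.

2000 J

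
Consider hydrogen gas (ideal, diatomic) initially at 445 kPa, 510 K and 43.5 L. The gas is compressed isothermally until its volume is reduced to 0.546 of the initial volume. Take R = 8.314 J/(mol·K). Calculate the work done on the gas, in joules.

11700 J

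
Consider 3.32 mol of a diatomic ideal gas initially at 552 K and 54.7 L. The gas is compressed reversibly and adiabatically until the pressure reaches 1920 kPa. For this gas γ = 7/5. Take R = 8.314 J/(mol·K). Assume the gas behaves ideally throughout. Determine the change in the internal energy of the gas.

28000 J

P₁ = nRT₁/V₁ = 3.32×8.314×552/54.7 = 279 kPa.
Adiabatic: T₂/T₁ = (P₂/P₁)^((γ−1)/γ) ⇒ T₂ = 552×(6.89)^0.286 = 958 K; V₂ = 13.8 L.
For an ideal gas ΔU = nCvΔT with Cv = (5/2)R = 20.8 J/(mol·K).
ΔU = 3.32×20.8×(958−552) = 28000 J.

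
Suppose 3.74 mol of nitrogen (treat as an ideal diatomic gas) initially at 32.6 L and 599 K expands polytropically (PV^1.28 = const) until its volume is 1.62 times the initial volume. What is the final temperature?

523 K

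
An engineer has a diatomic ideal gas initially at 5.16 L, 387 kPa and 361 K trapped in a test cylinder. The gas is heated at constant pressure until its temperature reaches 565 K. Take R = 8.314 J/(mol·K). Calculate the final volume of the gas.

Isobaric: P stays 387 kPa; V/T = const ⇒ T₂ = 565 K, V₂ = 8.08 L.

8.08 L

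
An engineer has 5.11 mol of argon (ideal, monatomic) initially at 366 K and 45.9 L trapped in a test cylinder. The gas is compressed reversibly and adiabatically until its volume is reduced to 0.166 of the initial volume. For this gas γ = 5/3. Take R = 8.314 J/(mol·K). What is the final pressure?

P₁ = nRT₁/V₁ = 5.11×8.314×366/45.9 = 339 kPa.
Adiabatic: TV^(γ−1) = const ⇒ T₂ = 366×(6.02)^0.667 = 1210 K; PV^γ = const ⇒ P₂ = 6760 kPa.

6760 kPa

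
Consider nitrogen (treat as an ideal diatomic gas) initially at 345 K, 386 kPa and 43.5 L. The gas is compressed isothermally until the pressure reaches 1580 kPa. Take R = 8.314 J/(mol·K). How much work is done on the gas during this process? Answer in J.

23700 J

n = P₁V₁/(RT₁) = 386×43.5/(8.314×345) = 5.85 mol.
Isothermal: T stays 345 K; PV = const ⇒ V₂ = 10.6 L, P₂ = 1580 kPa.
W = nRT ln(V₂/V₁) = 5.85×8.314×345×ln(0.244) = -23700 J.
Work done on the gas = −W_by = 23700 J.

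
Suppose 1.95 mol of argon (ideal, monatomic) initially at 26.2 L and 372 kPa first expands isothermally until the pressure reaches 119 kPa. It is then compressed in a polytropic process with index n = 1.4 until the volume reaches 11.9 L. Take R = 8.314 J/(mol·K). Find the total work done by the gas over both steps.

-17200 J

T₁ = P₁V₁/(nR) = 372×26.2/(1.95×8.314) = 601 K.
Step 1 — Isothermal: T stays 601 K; PV = const ⇒ V₂ = 81.9 L, P₂ = 119 kPa.
ΔU = 0 (ideal gas, T constant).
W = nRT ln(V₂/V₁) = 1.95×8.314×601×ln(3.13) = 11100 J.
Q = ΔU + W = 11100 J.
State after step 1: P = 119 kPa, V = 81.9 L, T = 601 K.
Step 2 — Polytropic n=1.4: T₂ = T₁(V₁/V₂)^(n−1) = 601×(6.88)^0.40 = 1300 K; P₂ = P₁(V₁/V₂)^n = 1770 kPa.
W = (P₁V₁−P₂V₂)/(n−1) = (119×81.9−1770×11.9)/0.40 = -28300 J.
ΔU = nCvΔT = 1.95×12.5×(1300−601) = 17000 J.
Q = ΔU + W = -11300 J.
Net over both steps: W = -17200 J, Q = -229 J, ΔU = 17000 J.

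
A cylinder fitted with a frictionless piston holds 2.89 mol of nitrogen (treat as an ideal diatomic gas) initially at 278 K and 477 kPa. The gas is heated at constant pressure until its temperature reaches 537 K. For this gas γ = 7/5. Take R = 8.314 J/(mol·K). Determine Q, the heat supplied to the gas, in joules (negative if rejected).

21800 J

V₁ = nRT₁/P₁ = 2.89×8.314×278/477 = 14.0 L.
Isobaric: P stays 477 kPa; V/T = const ⇒ T₂ = 537 K, V₂ = 27.0 L.
W = PΔV = 477×(27.0−14.0) kPa·L = 6220 J.
ΔU = nCvΔT = 2.89×20.8×(537−278) = 15600 J.
Q = ΔU + W = nCpΔT = 21800 J.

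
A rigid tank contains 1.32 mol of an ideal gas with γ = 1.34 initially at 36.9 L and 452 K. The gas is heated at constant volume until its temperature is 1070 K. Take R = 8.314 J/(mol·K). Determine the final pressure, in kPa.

P₁ = nRT₁/V₁ = 1.32×8.314×452/36.9 = 134 kPa.
Isochoric: V stays 36.9 L; P/T = const ⇒ T₂ = 1070 K, P₂ = 318 kPa.

318 kPa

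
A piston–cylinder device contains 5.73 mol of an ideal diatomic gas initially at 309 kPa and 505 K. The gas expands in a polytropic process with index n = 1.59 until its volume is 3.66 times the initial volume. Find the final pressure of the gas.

V₁ = nRT₁/P₁ = 5.73×8.314×505/309 = 77.9 L.
Polytropic n=1.59: T₂ = T₁(V₁/V₂)^(n−1) = 505×(0.273)^0.59 = 235 K; P₂ = P₁(V₁/V₂)^n = 39.3 kPa.

39.3 kPa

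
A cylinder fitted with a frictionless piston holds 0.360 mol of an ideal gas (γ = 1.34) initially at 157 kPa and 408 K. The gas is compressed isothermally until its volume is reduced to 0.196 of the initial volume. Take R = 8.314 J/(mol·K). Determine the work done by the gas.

-1990 J

V₁ = nRT₁/P₁ = 0.360×8.314×408/157 = 7.78 L.
Isothermal: T stays 408 K; PV = const ⇒ V₂ = 1.52 L, P₂ = 801 kPa.
W = nRT ln(V₂/V₁) = 0.360×8.314×408×ln(0.196) = -1990 J.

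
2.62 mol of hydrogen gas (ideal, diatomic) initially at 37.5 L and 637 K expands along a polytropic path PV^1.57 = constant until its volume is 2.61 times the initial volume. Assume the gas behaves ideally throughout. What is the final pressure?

82.1 kPa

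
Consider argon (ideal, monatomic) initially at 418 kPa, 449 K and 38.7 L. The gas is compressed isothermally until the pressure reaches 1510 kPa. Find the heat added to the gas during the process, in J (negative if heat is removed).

-20800 J

n = P₁V₁/(RT₁) = 418×38.7/(8.314×449) = 4.33 mol.
Isothermal: T stays 449 K; PV = const ⇒ V₂ = 10.7 L, P₂ = 1510 kPa.
ΔU = 0 (ideal gas, T constant).
W = nRT ln(V₂/V₁) = 4.33×8.314×449×ln(0.277) = -20800 J.
Q = ΔU + W = -20800 J.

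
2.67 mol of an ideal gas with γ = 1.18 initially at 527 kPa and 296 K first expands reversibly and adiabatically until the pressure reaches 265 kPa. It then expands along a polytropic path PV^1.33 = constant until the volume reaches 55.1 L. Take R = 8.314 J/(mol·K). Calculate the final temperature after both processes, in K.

198 K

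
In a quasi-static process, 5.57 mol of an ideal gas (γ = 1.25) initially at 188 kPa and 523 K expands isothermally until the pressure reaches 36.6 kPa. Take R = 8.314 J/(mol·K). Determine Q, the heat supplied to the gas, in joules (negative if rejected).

39600 J

V₁ = nRT₁/P₁ = 5.57×8.314×523/188 = 129 L.
Isothermal: T stays 523 K; PV = const ⇒ V₂ = 662 L, P₂ = 36.6 kPa.
ΔU = 0 (ideal gas, T constant).
W = nRT ln(V₂/V₁) = 5.57×8.314×523×ln(5.14) = 39600 J.
Q = ΔU + W = 39600 J.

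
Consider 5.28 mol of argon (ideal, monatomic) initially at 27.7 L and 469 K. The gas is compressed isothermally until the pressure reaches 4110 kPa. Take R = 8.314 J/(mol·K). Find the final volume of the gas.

5.01 L

P₁ = nRT₁/V₁ = 5.28×8.314×469/27.7 = 743 kPa.
Isothermal: T stays 469 K; PV = const ⇒ V₂ = 5.01 L, P₂ = 4110 kPa.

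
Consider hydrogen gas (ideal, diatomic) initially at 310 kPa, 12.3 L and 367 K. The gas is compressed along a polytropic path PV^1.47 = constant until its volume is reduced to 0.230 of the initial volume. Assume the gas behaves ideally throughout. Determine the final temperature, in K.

732 K

Polytropic n=1.47: T₂ = T₁(V₁/V₂)^(n−1) = 367×(4.35)^0.47 = 732 K; P₂ = P₁(V₁/V₂)^n = 2690 kPa.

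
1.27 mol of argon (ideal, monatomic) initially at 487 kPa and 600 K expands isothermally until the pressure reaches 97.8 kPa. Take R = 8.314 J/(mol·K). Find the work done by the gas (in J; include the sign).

10200 J

V₁ = nRT₁/P₁ = 1.27×8.314×600/487 = 13.0 L.
Isothermal: T stays 600 K; PV = const ⇒ V₂ = 64.8 L, P₂ = 97.8 kPa.
W = nRT ln(V₂/V₁) = 1.27×8.314×600×ln(4.98) = 10200 J.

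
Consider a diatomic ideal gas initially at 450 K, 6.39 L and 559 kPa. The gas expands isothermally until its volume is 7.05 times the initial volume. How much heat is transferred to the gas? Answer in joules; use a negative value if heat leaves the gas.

n = P₁V₁/(RT₁) = 559×6.39/(8.314×450) = 0.955 mol.
Isothermal: T stays 450 K; PV = const ⇒ V₂ = 45.0 L, P₂ = 79.3 kPa.
ΔU = 0 (ideal gas, T constant).
W = nRT ln(V₂/V₁) = 0.955×8.314×450×ln(7.05) = 6980 J.
Q = ΔU + W = 6980 J.

6980 J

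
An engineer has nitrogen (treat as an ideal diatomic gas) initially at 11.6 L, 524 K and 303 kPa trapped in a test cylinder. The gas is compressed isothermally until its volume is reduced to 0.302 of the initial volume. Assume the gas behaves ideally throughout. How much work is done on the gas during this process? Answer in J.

n = P₁V₁/(RT₁) = 303×11.6/(8.314×524) = 0.807 mol.
Isothermal: T stays 524 K; PV = const ⇒ V₂ = 3.50 L, P₂ = 1000 kPa.
W = nRT ln(V₂/V₁) = 0.807×8.314×524×ln(0.302) = -4210 J.
Work done on the gas = −W_by = 4210 J.

4210 J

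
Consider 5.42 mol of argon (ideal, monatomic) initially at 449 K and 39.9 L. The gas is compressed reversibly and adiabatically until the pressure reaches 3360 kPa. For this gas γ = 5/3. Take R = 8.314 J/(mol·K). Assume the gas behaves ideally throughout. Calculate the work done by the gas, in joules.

P₁ = nRT₁/V₁ = 5.42×8.314×449/39.9 = 507 kPa.
Adiabatic: T₂/T₁ = (P₂/P₁)^((γ−1)/γ) ⇒ T₂ = 449×(6.63)^0.400 = 957 K; V₂ = 12.8 L.
ΔU = nCvΔT = 5.42×12.5×(957−449) = 34300 J.
Q = 0 for an adiabatic process, so W = −ΔU = -34300 J.

-34300 J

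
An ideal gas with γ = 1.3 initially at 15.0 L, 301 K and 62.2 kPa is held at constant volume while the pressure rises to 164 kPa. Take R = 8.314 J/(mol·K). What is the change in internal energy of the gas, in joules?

5090 J

n = P₁V₁/(RT₁) = 62.2×15.0/(8.314×301) = 0.373 mol.
Isochoric: V stays 15.0 L; P/T = const ⇒ T₂ = 794 K, P₂ = 164 kPa.
For an ideal gas ΔU = nCvΔT with Cv = R/(γ−1) = 27.7 J/(mol·K).
ΔU = 0.373×27.7×(794−301) = 5090 J.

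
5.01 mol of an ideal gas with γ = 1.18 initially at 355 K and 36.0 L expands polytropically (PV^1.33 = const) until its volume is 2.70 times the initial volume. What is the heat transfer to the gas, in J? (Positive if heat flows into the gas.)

P₁ = nRT₁/V₁ = 5.01×8.314×355/36.0 = 411 kPa.
Polytropic n=1.33: T₂ = T₁(V₁/V₂)^(n−1) = 355×(0.370)^0.33 = 256 K; P₂ = P₁(V₁/V₂)^n = 110 kPa.
W = (P₁V₁−P₂V₂)/(n−1) = (411×36.0−110×97.2)/0.33 = 12500 J.
ΔU = nCvΔT = 5.01×46.2×(256−355) = -23000 J.
Q = ΔU + W = -10400 J.

-10400 J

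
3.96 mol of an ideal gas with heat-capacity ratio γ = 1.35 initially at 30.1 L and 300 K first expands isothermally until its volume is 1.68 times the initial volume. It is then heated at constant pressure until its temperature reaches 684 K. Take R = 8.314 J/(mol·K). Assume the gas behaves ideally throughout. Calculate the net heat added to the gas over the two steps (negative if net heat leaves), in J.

53900 J

P₁ = nRT₁/V₁ = 3.96×8.314×300/30.1 = 328 kPa.
Step 1 — Isothermal: T stays 300 K; PV = const ⇒ V₂ = 50.6 L, P₂ = 195 kPa.
ΔU = 0 (ideal gas, T constant).
W = nRT ln(V₂/V₁) = 3.96×8.314×300×ln(1.68) = 5120 J.
Q = ΔU + W = 5120 J.
State after step 1: P = 195 kPa, V = 50.6 L, T = 300 K.
Step 2 — Isobaric: P stays 195 kPa; V/T = const ⇒ T₂ = 684 K, V₂ = 115 L.
W = PΔV = 195×(115−50.6) kPa·L = 12600 J.
ΔU = nCvΔT = 3.96×23.8×(684−300) = 36100 J.
Q = ΔU + W = nCpΔT = 48800 J.
Net over both steps: W = 17800 J, Q = 53900 J, ΔU = 36100 J.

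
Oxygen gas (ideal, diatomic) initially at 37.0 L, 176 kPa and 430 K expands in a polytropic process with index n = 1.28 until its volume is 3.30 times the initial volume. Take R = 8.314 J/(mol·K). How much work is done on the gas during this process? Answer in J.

n = P₁V₁/(RT₁) = 176×37.0/(8.314×430) = 1.82 mol.
Polytropic n=1.28: T₂ = T₁(V₁/V₂)^(n−1) = 430×(0.303)^0.28 = 308 K; P₂ = P₁(V₁/V₂)^n = 38.2 kPa.
W = (P₁V₁−P₂V₂)/(n−1) = (176×37.0−38.2×122)/0.28 = 6610 J.
Work done on the gas = −W_by = -6610 J.

-6610 J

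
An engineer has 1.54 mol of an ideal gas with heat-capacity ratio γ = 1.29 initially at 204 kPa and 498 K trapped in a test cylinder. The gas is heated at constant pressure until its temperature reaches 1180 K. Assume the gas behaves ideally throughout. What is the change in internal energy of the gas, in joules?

V₁ = nRT₁/P₁ = 1.54×8.314×498/204 = 31.3 L.
Isobaric: P stays 204 kPa; V/T = const ⇒ T₂ = 1180 K, V₂ = 74.1 L.
For an ideal gas ΔU = nCvΔT with Cv = R/(γ−1) = 28.7 J/(mol·K).
ΔU = 1.54×28.7×(1180−498) = 30100 J.

30100 J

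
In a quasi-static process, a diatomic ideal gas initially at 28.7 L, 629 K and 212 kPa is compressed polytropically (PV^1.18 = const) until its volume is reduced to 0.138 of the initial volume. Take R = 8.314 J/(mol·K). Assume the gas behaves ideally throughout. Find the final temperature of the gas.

Polytropic n=1.18: T₂ = T₁(V₁/V₂)^(n−1) = 629×(7.25)^0.18 = 898 K; P₂ = P₁(V₁/V₂)^n = 2190 kPa.

898 K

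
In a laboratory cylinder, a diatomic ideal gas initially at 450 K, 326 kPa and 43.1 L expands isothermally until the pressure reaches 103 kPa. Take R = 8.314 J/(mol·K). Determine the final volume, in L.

136 L

Isothermal: T stays 450 K; PV = const ⇒ V₂ = 136 L, P₂ = 103 kPa.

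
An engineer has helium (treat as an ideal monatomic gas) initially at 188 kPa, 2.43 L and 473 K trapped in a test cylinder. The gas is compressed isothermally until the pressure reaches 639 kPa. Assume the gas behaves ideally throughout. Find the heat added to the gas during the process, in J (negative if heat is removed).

-559 J

n = P₁V₁/(RT₁) = 188×2.43/(8.314×473) = 0.116 mol.
Isothermal: T stays 473 K; PV = const ⇒ V₂ = 0.715 L, P₂ = 639 kPa.
ΔU = 0 (ideal gas, T constant).
W = nRT ln(V₂/V₁) = 0.116×8.314×473×ln(0.294) = -559 J.
Q = ΔU + W = -559 J.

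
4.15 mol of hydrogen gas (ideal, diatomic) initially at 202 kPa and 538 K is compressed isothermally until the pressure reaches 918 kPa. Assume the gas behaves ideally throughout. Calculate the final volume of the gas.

V₁ = nRT₁/P₁ = 4.15×8.314×538/202 = 91.9 L.
Isothermal: T stays 538 K; PV = const ⇒ V₂ = 20.2 L, P₂ = 918 kPa.

20.2 L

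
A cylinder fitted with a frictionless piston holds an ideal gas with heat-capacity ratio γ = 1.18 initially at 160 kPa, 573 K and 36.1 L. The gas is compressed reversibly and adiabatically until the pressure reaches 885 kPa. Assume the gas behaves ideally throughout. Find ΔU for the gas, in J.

9570 J

n = P₁V₁/(RT₁) = 160×36.1/(8.314×573) = 1.21 mol.
Adiabatic: T₂/T₁ = (P₂/P₁)^((γ−1)/γ) ⇒ T₂ = 573×(5.53)^0.153 = 744 K; V₂ = 8.47 L.
For an ideal gas ΔU = nCvΔT with Cv = R/(γ−1) = 46.2 J/(mol·K).
ΔU = 1.21×46.2×(744−573) = 9570 J.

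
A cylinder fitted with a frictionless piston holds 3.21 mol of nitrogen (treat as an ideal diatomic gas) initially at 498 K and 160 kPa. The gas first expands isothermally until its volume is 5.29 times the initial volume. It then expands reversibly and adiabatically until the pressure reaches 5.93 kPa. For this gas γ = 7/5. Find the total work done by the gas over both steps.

V₁ = nRT₁/P₁ = 3.21×8.314×498/160 = 83.1 L.
Step 1 — Isothermal: T stays 498 K; PV = const ⇒ V₂ = 439 L, P₂ = 30.2 kPa.
ΔU = 0 (ideal gas, T constant).
W = nRT ln(V₂/V₁) = 3.21×8.314×498×ln(5.29) = 22100 J.
Q = ΔU + W = 22100 J.
State after step 1: P = 30.2 kPa, V = 439 L, T = 498 K.
Step 2 — Adiabatic: T₂/T₁ = (P₂/P₁)^((γ−1)/γ) ⇒ T₂ = 498×(0.196)^0.286 = 313 K; V₂ = 1410 L.
ΔU = nCvΔT = 3.21×20.8×(313−498) = -12400 J.
Q = 0 for an adiabatic process, so W = −ΔU = 12400 J.
Net over both steps: W = 34500 J, Q = 22100 J, ΔU = -12400 J.

34500 J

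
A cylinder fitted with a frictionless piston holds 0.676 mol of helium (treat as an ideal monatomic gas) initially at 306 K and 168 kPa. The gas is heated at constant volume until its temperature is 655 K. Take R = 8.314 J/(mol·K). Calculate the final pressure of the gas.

360 kPa

V₁ = nRT₁/P₁ = 0.676×8.314×306/168 = 10.2 L.
Isochoric: V stays 10.2 L; P/T = const ⇒ T₂ = 655 K, P₂ = 360 kPa.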